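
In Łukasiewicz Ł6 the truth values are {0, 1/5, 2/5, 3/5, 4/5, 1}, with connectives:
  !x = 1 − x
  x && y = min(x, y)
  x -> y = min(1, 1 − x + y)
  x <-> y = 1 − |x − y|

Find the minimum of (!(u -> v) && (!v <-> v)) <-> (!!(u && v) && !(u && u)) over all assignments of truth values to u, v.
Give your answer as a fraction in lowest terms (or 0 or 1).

2/5

Take u = 1, v = 2/5:
u -> v = 1 -> 2/5 = 2/5
!(u -> v) = !2/5 = 3/5
!v = !2/5 = 3/5
!v <-> v = 3/5 <-> 2/5 = 4/5
!(u -> v) && (!v <-> v) = 3/5 && 4/5 = 3/5
u && v = 1 && 2/5 = 2/5
!(u && v) = !2/5 = 3/5
!!(u && v) = !3/5 = 2/5
u && u = 1 && 1 = 1
!(u && u) = !1 = 0
!!(u && v) && !(u && u) = 2/5 && 0 = 0
(!(u -> v) && (!v <-> v)) <-> (!!(u && v) && !(u && u)) = 3/5 <-> 0 = 2/5
No assignment yields a value below 2/5, so this is the minimum.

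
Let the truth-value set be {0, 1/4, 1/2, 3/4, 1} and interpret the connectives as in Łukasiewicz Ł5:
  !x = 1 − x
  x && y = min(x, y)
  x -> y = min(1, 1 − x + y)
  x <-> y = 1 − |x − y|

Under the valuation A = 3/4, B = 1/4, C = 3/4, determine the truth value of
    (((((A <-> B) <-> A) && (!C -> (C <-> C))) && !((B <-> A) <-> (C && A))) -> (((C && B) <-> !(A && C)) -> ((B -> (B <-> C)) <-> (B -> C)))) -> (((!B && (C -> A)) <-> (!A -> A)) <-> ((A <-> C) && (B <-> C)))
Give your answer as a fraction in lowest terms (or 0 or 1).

A <-> B = 3/4 <-> 1/4 = 1/2
(A <-> B) <-> A = 1/2 <-> 3/4 = 3/4
!C = !3/4 = 1/4
C <-> C = 3/4 <-> 3/4 = 1
!C -> (C <-> C) = 1/4 -> 1 = 1
((A <-> B) <-> A) && (!C -> (C <-> C)) = 3/4 && 1 = 3/4
B <-> A = 1/4 <-> 3/4 = 1/2
C && A = 3/4 && 3/4 = 3/4
(B <-> A) <-> (C && A) = 1/2 <-> 3/4 = 3/4
!((B <-> A) <-> (C && A)) = !3/4 = 1/4
(((A <-> B) <-> A) && (!C -> (C <-> C))) && !((B <-> A) <-> (C && A)) = 3/4 && 1/4 = 1/4
C && B = 3/4 && 1/4 = 1/4
A && C = 3/4 && 3/4 = 3/4
!(A && C) = !3/4 = 1/4
(C && B) <-> !(A && C) = 1/4 <-> 1/4 = 1
B <-> C = 1/4 <-> 3/4 = 1/2
B -> (B <-> C) = 1/4 -> 1/2 = 1
B -> C = 1/4 -> 3/4 = 1
(B -> (B <-> C)) <-> (B -> C) = 1 <-> 1 = 1
((C && B) <-> !(A && C)) -> ((B -> (B <-> C)) <-> (B -> C)) = 1 -> 1 = 1
((((A <-> B) <-> A) && (!C -> (C <-> C))) && !((B <-> A) <-> (C && A))) -> (((C && B) <-> !(A && C)) -> ((B -> (B <-> C)) <-> (B -> C))) = 1/4 -> 1 = 1
!B = !1/4 = 3/4
C -> A = 3/4 -> 3/4 = 1
!B && (C -> A) = 3/4 && 1 = 3/4
!A = !3/4 = 1/4
!A -> A = 1/4 -> 3/4 = 1
(!B && (C -> A)) <-> (!A -> A) = 3/4 <-> 1 = 3/4
A <-> C = 3/4 <-> 3/4 = 1
B <-> C = 1/4 <-> 3/4 = 1/2
(A <-> C) && (B <-> C) = 1 && 1/2 = 1/2
((!B && (C -> A)) <-> (!A -> A)) <-> ((A <-> C) && (B <-> C)) = 3/4 <-> 1/2 = 3/4
(((((A <-> B) <-> A) && (!C -> (C <-> C))) && !((B <-> A) <-> (C && A))) -> (((C && B) <-> !(A && C)) -> ((B -> (B <-> C)) <-> (B -> C)))) -> (((!B && (C -> A)) <-> (!A -> A)) <-> ((A <-> C) && (B <-> C))) = 1 -> 3/4 = 3/4

3/4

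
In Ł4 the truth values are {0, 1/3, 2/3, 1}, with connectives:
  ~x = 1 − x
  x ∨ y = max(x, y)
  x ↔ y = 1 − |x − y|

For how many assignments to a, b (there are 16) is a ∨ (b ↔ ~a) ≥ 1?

a = 0, b = 0 ↦ 0  <
a = 0, b = 1/3 ↦ 1/3  <
a = 0, b = 2/3 ↦ 2/3  <
a = 0, b = 1 ↦ 1  ≥
a = 1/3, b = 0 ↦ 1/3  <
a = 1/3, b = 1/3 ↦ 2/3  <
a = 1/3, b = 2/3 ↦ 1  ≥
a = 1/3, b = 1 ↦ 2/3  <
a = 2/3, b = 0 ↦ 2/3  <
a = 2/3, b = 1/3 ↦ 1  ≥
a = 2/3, b = 2/3 ↦ 2/3  <
a = 2/3, b = 1 ↦ 2/3  <
a = 1, b = 0 ↦ 1  ≥
a = 1, b = 1/3 ↦ 1  ≥
a = 1, b = 2/3 ↦ 1  ≥
a = 1, b = 1 ↦ 1  ≥
So 7 of the 16 assignments meet the threshold.

7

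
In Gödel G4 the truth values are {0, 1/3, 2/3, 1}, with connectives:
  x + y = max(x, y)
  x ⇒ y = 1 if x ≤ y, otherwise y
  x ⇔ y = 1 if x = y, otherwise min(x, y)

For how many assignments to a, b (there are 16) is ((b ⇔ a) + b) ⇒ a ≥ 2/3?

a = 0, b = 0 ↦ 0  <
a = 0, b = 1/3 ↦ 0  <
a = 0, b = 2/3 ↦ 0  <
a = 0, b = 1 ↦ 0  <
a = 1/3, b = 0 ↦ 1  ≥
a = 1/3, b = 1/3 ↦ 1/3  <
a = 1/3, b = 2/3 ↦ 1/3  <
a = 1/3, b = 1 ↦ 1/3  <
a = 2/3, b = 0 ↦ 1  ≥
a = 2/3, b = 1/3 ↦ 1  ≥
a = 2/3, b = 2/3 ↦ 2/3  ≥
a = 2/3, b = 1 ↦ 2/3  ≥
a = 1, b = 0 ↦ 1  ≥
a = 1, b = 1/3 ↦ 1  ≥
a = 1, b = 2/3 ↦ 1  ≥
a = 1, b = 1 ↦ 1  ≥
So 9 of the 16 assignments meet the threshold.

9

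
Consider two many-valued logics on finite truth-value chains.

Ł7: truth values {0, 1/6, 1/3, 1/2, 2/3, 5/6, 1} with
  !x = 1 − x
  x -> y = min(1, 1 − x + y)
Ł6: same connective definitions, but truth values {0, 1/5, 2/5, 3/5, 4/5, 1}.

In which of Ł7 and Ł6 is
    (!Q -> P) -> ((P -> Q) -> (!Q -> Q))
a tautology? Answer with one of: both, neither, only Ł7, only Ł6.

In Ł7: every assignment gives 1 — tautology.
In Ł6: every assignment gives 1 — tautology.

both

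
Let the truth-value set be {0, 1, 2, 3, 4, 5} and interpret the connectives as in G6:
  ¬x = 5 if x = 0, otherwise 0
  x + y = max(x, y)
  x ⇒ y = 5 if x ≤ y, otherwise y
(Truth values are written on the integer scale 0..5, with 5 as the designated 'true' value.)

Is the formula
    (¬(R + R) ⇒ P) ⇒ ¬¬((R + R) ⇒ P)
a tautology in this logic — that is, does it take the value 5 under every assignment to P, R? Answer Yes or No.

No

Counterexample: take P = 0, R = 1.
R + R = 1 + 1 = 1
¬(R + R) = ¬1 = 0
¬(R + R) ⇒ P = 0 ⇒ 0 = 5
R + R = 1 + 1 = 1
(R + R) ⇒ P = 1 ⇒ 0 = 0
¬((R + R) ⇒ P) = ¬0 = 5
¬¬((R + R) ⇒ P) = ¬5 = 0
(¬(R + R) ⇒ P) ⇒ ¬¬((R + R) ⇒ P) = 5 ⇒ 0 = 0
This gives 0 ≠ 5.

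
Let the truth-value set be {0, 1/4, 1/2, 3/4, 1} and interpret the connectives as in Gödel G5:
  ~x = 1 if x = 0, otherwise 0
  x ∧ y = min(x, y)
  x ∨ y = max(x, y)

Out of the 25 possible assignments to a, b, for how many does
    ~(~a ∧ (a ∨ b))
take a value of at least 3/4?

value 1: 21 assignments (counts)
value 0: 4 assignments
So 21 of the 25 assignments meet the threshold.

21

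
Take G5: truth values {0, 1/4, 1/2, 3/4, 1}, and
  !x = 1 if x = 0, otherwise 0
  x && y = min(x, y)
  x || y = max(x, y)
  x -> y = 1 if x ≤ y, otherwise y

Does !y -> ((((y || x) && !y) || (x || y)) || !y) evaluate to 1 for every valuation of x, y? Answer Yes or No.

At x = 1/4, y = 1, for instance:
!y = !1 = 0
y || x = 1 || 1/4 = 1
!y = !1 = 0
(y || x) && !y = 1 && 0 = 0
x || y = 1/4 || 1 = 1
((y || x) && !y) || (x || y) = 0 || 1 = 1
(((y || x) && !y) || (x || y)) || !y = 1 || 0 = 1
!y -> ((((y || x) && !y) || (x || y)) || !y) = 0 -> 1 = 1
and checking the remaining 24 assignments likewise gives ≥ 1 in every case.

Yes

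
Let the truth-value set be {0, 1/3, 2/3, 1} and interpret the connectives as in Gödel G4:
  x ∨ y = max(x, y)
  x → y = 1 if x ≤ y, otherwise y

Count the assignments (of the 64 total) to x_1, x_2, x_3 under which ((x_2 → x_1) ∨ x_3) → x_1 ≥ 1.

26

value 1: 26 assignments (counts)
value 2/3: 13 assignments
value 1/3: 12 assignments
value 0: 13 assignments
So 26 of the 64 assignments meet the threshold.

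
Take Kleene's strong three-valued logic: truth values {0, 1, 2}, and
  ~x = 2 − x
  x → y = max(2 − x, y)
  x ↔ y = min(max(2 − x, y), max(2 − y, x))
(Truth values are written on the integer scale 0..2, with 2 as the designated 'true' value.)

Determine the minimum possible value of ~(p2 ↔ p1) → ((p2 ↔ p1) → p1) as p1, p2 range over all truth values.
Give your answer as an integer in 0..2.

Take p1 = 0, p2 = 1:
p2 ↔ p1 = 1 ↔ 0 = 1
~(p2 ↔ p1) = ~1 = 1
p2 ↔ p1 = 1 ↔ 0 = 1
(p2 ↔ p1) → p1 = 1 → 0 = 1
~(p2 ↔ p1) → ((p2 ↔ p1) → p1) = 1 → 1 = 1
No assignment yields a value below 1, so this is the minimum.

1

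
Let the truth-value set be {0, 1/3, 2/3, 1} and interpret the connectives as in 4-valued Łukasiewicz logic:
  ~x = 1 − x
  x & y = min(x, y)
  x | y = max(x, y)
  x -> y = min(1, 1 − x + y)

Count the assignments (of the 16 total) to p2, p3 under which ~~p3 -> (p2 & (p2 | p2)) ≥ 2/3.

p2 = 0, p3 = 0 ↦ 1  ≥
p2 = 0, p3 = 1/3 ↦ 2/3  ≥
p2 = 0, p3 = 2/3 ↦ 1/3  <
p2 = 0, p3 = 1 ↦ 0  <
p2 = 1/3, p3 = 0 ↦ 1  ≥
p2 = 1/3, p3 = 1/3 ↦ 1  ≥
p2 = 1/3, p3 = 2/3 ↦ 2/3  ≥
p2 = 1/3, p3 = 1 ↦ 1/3  <
p2 = 2/3, p3 = 0 ↦ 1  ≥
p2 = 2/3, p3 = 1/3 ↦ 1  ≥
p2 = 2/3, p3 = 2/3 ↦ 1  ≥
p2 = 2/3, p3 = 1 ↦ 2/3  ≥
p2 = 1, p3 = 0 ↦ 1  ≥
p2 = 1, p3 = 1/3 ↦ 1  ≥
p2 = 1, p3 = 2/3 ↦ 1  ≥
p2 = 1, p3 = 1 ↦ 1  ≥
So 13 of the 16 assignments meet the threshold.

13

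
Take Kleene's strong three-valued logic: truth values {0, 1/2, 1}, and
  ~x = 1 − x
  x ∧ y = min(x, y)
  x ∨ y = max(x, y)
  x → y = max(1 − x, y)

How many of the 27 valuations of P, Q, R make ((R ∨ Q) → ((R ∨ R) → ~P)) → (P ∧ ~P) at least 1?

3

value 1: 3 assignments (counts)
value 1/2: 12 assignments
value 0: 12 assignments
So 3 of the 27 assignments meet the threshold.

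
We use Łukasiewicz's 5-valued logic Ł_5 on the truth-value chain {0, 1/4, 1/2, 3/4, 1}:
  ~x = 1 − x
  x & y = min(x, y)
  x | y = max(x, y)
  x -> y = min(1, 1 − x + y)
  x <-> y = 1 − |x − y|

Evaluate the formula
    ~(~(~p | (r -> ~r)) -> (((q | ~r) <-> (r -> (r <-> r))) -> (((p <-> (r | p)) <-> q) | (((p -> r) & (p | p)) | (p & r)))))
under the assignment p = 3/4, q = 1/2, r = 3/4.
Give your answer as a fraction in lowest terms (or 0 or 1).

~p = ~3/4 = 1/4
~r = ~3/4 = 1/4
r -> ~r = 3/4 -> 1/4 = 1/2
~p | (r -> ~r) = 1/4 | 1/2 = 1/2
~(~p | (r -> ~r)) = ~1/2 = 1/2
~r = ~3/4 = 1/4
q | ~r = 1/2 | 1/4 = 1/2
r <-> r = 3/4 <-> 3/4 = 1
r -> (r <-> r) = 3/4 -> 1 = 1
(q | ~r) <-> (r -> (r <-> r)) = 1/2 <-> 1 = 1/2
r | p = 3/4 | 3/4 = 3/4
p <-> (r | p) = 3/4 <-> 3/4 = 1
(p <-> (r | p)) <-> q = 1 <-> 1/2 = 1/2
p -> r = 3/4 -> 3/4 = 1
p | p = 3/4 | 3/4 = 3/4
(p -> r) & (p | p) = 1 & 3/4 = 3/4
p & r = 3/4 & 3/4 = 3/4
((p -> r) & (p | p)) | (p & r) = 3/4 | 3/4 = 3/4
((p <-> (r | p)) <-> q) | (((p -> r) & (p | p)) | (p & r)) = 1/2 | 3/4 = 3/4
((q | ~r) <-> (r -> (r <-> r))) -> (((p <-> (r | p)) <-> q) | (((p -> r) & (p | p)) | (p & r))) = 1/2 -> 3/4 = 1
~(~p | (r -> ~r)) -> (((q | ~r) <-> (r -> (r <-> r))) -> (((p <-> (r | p)) <-> q) | (((p -> r) & (p | p)) | (p & r)))) = 1/2 -> 1 = 1
~(~(~p | (r -> ~r)) -> (((q | ~r) <-> (r -> (r <-> r))) -> (((p <-> (r | p)) <-> q) | (((p -> r) & (p | p)) | (p & r))))) = ~1 = 0

0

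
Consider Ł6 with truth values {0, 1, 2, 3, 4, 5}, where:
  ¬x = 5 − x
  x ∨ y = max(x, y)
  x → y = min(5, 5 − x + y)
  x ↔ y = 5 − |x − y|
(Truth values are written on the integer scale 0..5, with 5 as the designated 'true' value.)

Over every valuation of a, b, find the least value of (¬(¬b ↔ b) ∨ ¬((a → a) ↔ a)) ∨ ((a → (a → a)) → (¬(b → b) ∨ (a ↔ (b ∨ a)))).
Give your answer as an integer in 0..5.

3

Take a = 2, b = 4:
¬b = ¬4 = 1
¬b ↔ b = 1 ↔ 4 = 2
¬(¬b ↔ b) = ¬2 = 3
a → a = 2 → 2 = 5
(a → a) ↔ a = 5 ↔ 2 = 2
¬((a → a) ↔ a) = ¬2 = 3
¬(¬b ↔ b) ∨ ¬((a → a) ↔ a) = 3 ∨ 3 = 3
a → a = 2 → 2 = 5
a → (a → a) = 2 → 5 = 5
b → b = 4 → 4 = 5
¬(b → b) = ¬5 = 0
b ∨ a = 4 ∨ 2 = 4
a ↔ (b ∨ a) = 2 ↔ 4 = 3
¬(b → b) ∨ (a ↔ (b ∨ a)) = 0 ∨ 3 = 3
(a → (a → a)) → (¬(b → b) ∨ (a ↔ (b ∨ a))) = 5 → 3 = 3
(¬(¬b ↔ b) ∨ ¬((a → a) ↔ a)) ∨ ((a → (a → a)) → (¬(b → b) ∨ (a ↔ (b ∨ a)))) = 3 ∨ 3 = 3
No assignment yields a value below 3, so this is the minimum.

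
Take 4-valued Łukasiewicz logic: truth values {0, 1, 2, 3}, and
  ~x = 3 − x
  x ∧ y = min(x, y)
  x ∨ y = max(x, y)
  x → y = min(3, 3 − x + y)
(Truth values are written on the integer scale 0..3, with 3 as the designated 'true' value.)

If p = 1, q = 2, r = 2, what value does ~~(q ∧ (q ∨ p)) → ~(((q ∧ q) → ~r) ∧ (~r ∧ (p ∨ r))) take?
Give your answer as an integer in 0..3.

q ∨ p = 2 ∨ 1 = 2
q ∧ (q ∨ p) = 2 ∧ 2 = 2
~(q ∧ (q ∨ p)) = ~2 = 1
~~(q ∧ (q ∨ p)) = ~1 = 2
q ∧ q = 2 ∧ 2 = 2
~r = ~2 = 1
(q ∧ q) → ~r = 2 → 1 = 2
~r = ~2 = 1
p ∨ r = 1 ∨ 2 = 2
~r ∧ (p ∨ r) = 1 ∧ 2 = 1
((q ∧ q) → ~r) ∧ (~r ∧ (p ∨ r)) = 2 ∧ 1 = 1
~(((q ∧ q) → ~r) ∧ (~r ∧ (p ∨ r))) = ~1 = 2
~~(q ∧ (q ∨ p)) → ~(((q ∧ q) → ~r) ∧ (~r ∧ (p ∨ r))) = 2 → 2 = 3

3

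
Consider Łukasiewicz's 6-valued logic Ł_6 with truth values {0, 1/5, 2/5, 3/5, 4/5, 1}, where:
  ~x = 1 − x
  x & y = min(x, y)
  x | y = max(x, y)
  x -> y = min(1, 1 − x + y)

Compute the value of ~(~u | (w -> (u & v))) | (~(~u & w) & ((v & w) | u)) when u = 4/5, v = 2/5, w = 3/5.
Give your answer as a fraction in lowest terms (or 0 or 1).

4/5

~u = ~4/5 = 1/5
u & v = 4/5 & 2/5 = 2/5
w -> (u & v) = 3/5 -> 2/5 = 4/5
~u | (w -> (u & v)) = 1/5 | 4/5 = 4/5
~(~u | (w -> (u & v))) = ~4/5 = 1/5
~u = ~4/5 = 1/5
~u & w = 1/5 & 3/5 = 1/5
~(~u & w) = ~1/5 = 4/5
v & w = 2/5 & 3/5 = 2/5
(v & w) | u = 2/5 | 4/5 = 4/5
~(~u & w) & ((v & w) | u) = 4/5 & 4/5 = 4/5
~(~u | (w -> (u & v))) | (~(~u & w) & ((v & w) | u)) = 1/5 | 4/5 = 4/5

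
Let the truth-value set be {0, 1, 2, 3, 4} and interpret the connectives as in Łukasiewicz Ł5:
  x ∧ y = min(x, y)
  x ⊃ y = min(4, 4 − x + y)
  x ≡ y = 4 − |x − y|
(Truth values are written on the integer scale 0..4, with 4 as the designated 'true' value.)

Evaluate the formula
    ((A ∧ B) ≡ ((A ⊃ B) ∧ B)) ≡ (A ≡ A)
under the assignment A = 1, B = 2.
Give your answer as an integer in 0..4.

3

A ∧ B = 1 ∧ 2 = 1
A ⊃ B = 1 ⊃ 2 = 4
(A ⊃ B) ∧ B = 4 ∧ 2 = 2
(A ∧ B) ≡ ((A ⊃ B) ∧ B) = 1 ≡ 2 = 3
A ≡ A = 1 ≡ 1 = 4
((A ∧ B) ≡ ((A ⊃ B) ∧ B)) ≡ (A ≡ A) = 3 ≡ 4 = 3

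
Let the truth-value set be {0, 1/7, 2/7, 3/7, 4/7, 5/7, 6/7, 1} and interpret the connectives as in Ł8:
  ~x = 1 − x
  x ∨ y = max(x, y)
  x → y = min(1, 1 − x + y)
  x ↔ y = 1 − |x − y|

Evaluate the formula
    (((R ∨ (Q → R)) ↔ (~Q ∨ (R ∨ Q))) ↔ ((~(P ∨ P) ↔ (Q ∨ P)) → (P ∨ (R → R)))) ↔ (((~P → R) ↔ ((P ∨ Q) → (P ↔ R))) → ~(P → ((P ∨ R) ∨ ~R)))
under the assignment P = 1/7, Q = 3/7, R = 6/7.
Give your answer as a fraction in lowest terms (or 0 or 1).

2/7

Q → R = 3/7 → 6/7 = 1
R ∨ (Q → R) = 6/7 ∨ 1 = 1
~Q = ~3/7 = 4/7
R ∨ Q = 6/7 ∨ 3/7 = 6/7
~Q ∨ (R ∨ Q) = 4/7 ∨ 6/7 = 6/7
(R ∨ (Q → R)) ↔ (~Q ∨ (R ∨ Q)) = 1 ↔ 6/7 = 6/7
P ∨ P = 1/7 ∨ 1/7 = 1/7
~(P ∨ P) = ~1/7 = 6/7
Q ∨ P = 3/7 ∨ 1/7 = 3/7
~(P ∨ P) ↔ (Q ∨ P) = 6/7 ↔ 3/7 = 4/7
R → R = 6/7 → 6/7 = 1
P ∨ (R → R) = 1/7 ∨ 1 = 1
(~(P ∨ P) ↔ (Q ∨ P)) → (P ∨ (R → R)) = 4/7 → 1 = 1
((R ∨ (Q → R)) ↔ (~Q ∨ (R ∨ Q))) ↔ ((~(P ∨ P) ↔ (Q ∨ P)) → (P ∨ (R → R))) = 6/7 ↔ 1 = 6/7
~P = ~1/7 = 6/7
~P → R = 6/7 → 6/7 = 1
P ∨ Q = 1/7 ∨ 3/7 = 3/7
P ↔ R = 1/7 ↔ 6/7 = 2/7
(P ∨ Q) → (P ↔ R) = 3/7 → 2/7 = 6/7
(~P → R) ↔ ((P ∨ Q) → (P ↔ R)) = 1 ↔ 6/7 = 6/7
P ∨ R = 1/7 ∨ 6/7 = 6/7
~R = ~6/7 = 1/7
(P ∨ R) ∨ ~R = 6/7 ∨ 1/7 = 6/7
P → ((P ∨ R) ∨ ~R) = 1/7 → 6/7 = 1
~(P → ((P ∨ R) ∨ ~R)) = ~1 = 0
((~P → R) ↔ ((P ∨ Q) → (P ↔ R))) → ~(P → ((P ∨ R) ∨ ~R)) = 6/7 → 0 = 1/7
(((R ∨ (Q → R)) ↔ (~Q ∨ (R ∨ Q))) ↔ ((~(P ∨ P) ↔ (Q ∨ P)) → (P ∨ (R → R)))) ↔ (((~P → R) ↔ ((P ∨ Q) → (P ↔ R))) → ~(P → ((P ∨ R) ∨ ~R))) = 6/7 ↔ 1/7 = 2/7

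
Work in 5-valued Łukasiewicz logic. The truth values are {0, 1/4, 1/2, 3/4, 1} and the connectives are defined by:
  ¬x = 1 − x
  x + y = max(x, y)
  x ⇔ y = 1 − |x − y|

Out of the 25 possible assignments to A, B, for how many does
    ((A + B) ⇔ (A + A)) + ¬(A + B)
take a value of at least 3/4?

19

value 1: 15 assignments (counts)
value 3/4: 4 assignments (counts)
value 1/2: 3 assignments
value 1/4: 2 assignments
value 0: 1 assignment
So 19 of the 25 assignments meet the threshold.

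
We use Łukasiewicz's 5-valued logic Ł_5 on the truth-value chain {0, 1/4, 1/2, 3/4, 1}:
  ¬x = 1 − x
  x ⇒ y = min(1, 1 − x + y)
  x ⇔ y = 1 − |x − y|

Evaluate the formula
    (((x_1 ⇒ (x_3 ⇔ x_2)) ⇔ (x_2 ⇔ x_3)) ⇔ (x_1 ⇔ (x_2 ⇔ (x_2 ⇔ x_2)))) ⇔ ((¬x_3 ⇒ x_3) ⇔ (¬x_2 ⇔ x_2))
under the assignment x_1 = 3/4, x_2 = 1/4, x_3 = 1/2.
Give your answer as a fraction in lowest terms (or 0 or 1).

3/4

x_3 ⇔ x_2 = 1/2 ⇔ 1/4 = 3/4
x_1 ⇒ (x_3 ⇔ x_2) = 3/4 ⇒ 3/4 = 1
x_2 ⇔ x_3 = 1/4 ⇔ 1/2 = 3/4
(x_1 ⇒ (x_3 ⇔ x_2)) ⇔ (x_2 ⇔ x_3) = 1 ⇔ 3/4 = 3/4
x_2 ⇔ x_2 = 1/4 ⇔ 1/4 = 1
x_2 ⇔ (x_2 ⇔ x_2) = 1/4 ⇔ 1 = 1/4
x_1 ⇔ (x_2 ⇔ (x_2 ⇔ x_2)) = 3/4 ⇔ 1/4 = 1/2
((x_1 ⇒ (x_3 ⇔ x_2)) ⇔ (x_2 ⇔ x_3)) ⇔ (x_1 ⇔ (x_2 ⇔ (x_2 ⇔ x_2))) = 3/4 ⇔ 1/2 = 3/4
¬x_3 = ¬1/2 = 1/2
¬x_3 ⇒ x_3 = 1/2 ⇒ 1/2 = 1
¬x_2 = ¬1/4 = 3/4
¬x_2 ⇔ x_2 = 3/4 ⇔ 1/4 = 1/2
(¬x_3 ⇒ x_3) ⇔ (¬x_2 ⇔ x_2) = 1 ⇔ 1/2 = 1/2
(((x_1 ⇒ (x_3 ⇔ x_2)) ⇔ (x_2 ⇔ x_3)) ⇔ (x_1 ⇔ (x_2 ⇔ (x_2 ⇔ x_2)))) ⇔ ((¬x_3 ⇒ x_3) ⇔ (¬x_2 ⇔ x_2)) = 3/4 ⇔ 1/2 = 3/4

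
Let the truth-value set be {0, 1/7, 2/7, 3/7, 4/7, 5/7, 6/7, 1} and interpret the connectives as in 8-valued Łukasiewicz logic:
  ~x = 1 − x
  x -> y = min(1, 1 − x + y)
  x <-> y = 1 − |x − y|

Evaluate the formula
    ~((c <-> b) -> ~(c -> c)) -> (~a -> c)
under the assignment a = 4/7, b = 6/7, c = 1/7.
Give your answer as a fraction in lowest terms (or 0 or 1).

1

c <-> b = 1/7 <-> 6/7 = 2/7
c -> c = 1/7 -> 1/7 = 1
~(c -> c) = ~1 = 0
(c <-> b) -> ~(c -> c) = 2/7 -> 0 = 5/7
~((c <-> b) -> ~(c -> c)) = ~5/7 = 2/7
~a = ~4/7 = 3/7
~a -> c = 3/7 -> 1/7 = 5/7
~((c <-> b) -> ~(c -> c)) -> (~a -> c) = 2/7 -> 5/7 = 1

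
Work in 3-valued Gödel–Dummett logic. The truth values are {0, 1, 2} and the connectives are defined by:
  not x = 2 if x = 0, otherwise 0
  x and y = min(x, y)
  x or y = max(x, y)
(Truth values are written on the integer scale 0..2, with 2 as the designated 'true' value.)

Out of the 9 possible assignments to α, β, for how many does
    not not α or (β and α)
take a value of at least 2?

6

α = 0, β = 0 ↦ 0  <
α = 0, β = 1 ↦ 0  <
α = 0, β = 2 ↦ 0  <
α = 1, β = 0 ↦ 2  ≥
α = 1, β = 1 ↦ 2  ≥
α = 1, β = 2 ↦ 2  ≥
α = 2, β = 0 ↦ 2  ≥
α = 2, β = 1 ↦ 2  ≥
α = 2, β = 2 ↦ 2  ≥
So 6 of the 9 assignments meet the threshold.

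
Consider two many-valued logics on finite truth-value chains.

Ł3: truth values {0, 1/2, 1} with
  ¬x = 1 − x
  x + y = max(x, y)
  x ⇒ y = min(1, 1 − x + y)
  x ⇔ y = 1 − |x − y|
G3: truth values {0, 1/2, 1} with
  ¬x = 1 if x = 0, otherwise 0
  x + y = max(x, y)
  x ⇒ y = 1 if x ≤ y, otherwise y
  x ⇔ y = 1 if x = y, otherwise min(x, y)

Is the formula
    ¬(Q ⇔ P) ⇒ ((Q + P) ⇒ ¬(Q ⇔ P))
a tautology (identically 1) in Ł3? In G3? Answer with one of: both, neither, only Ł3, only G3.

In Ł3: every assignment gives 1 — tautology.
In G3: every assignment gives 1 — tautology.

both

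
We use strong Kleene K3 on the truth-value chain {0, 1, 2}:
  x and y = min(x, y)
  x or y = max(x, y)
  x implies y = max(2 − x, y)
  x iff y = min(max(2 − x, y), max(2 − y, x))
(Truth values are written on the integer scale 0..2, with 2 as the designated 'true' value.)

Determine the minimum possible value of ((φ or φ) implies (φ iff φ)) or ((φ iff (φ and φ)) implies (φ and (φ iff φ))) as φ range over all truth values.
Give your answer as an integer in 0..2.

Take φ = 1:
φ or φ = 1 or 1 = 1
φ iff φ = 1 iff 1 = 1
(φ or φ) implies (φ iff φ) = 1 implies 1 = 1
φ and φ = 1 and 1 = 1
φ iff (φ and φ) = 1 iff 1 = 1
φ iff φ = 1 iff 1 = 1
φ and (φ iff φ) = 1 and 1 = 1
(φ iff (φ and φ)) implies (φ and (φ iff φ)) = 1 implies 1 = 1
((φ or φ) implies (φ iff φ)) or ((φ iff (φ and φ)) implies (φ and (φ iff φ))) = 1 or 1 = 1
No assignment yields a value below 1, so this is the minimum.

1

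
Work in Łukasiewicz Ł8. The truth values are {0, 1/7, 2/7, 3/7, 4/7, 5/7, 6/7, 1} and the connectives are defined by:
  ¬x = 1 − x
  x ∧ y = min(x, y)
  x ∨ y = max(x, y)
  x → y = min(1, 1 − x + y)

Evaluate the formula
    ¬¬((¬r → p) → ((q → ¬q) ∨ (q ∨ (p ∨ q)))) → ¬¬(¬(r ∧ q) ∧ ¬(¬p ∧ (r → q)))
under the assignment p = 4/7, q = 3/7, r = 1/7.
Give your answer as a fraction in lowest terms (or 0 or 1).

4/7

¬r = ¬1/7 = 6/7
¬r → p = 6/7 → 4/7 = 5/7
¬q = ¬3/7 = 4/7
q → ¬q = 3/7 → 4/7 = 1
p ∨ q = 4/7 ∨ 3/7 = 4/7
q ∨ (p ∨ q) = 3/7 ∨ 4/7 = 4/7
(q → ¬q) ∨ (q ∨ (p ∨ q)) = 1 ∨ 4/7 = 1
(¬r → p) → ((q → ¬q) ∨ (q ∨ (p ∨ q))) = 5/7 → 1 = 1
¬((¬r → p) → ((q → ¬q) ∨ (q ∨ (p ∨ q)))) = ¬1 = 0
¬¬((¬r → p) → ((q → ¬q) ∨ (q ∨ (p ∨ q)))) = ¬0 = 1
r ∧ q = 1/7 ∧ 3/7 = 1/7
¬(r ∧ q) = ¬1/7 = 6/7
¬p = ¬4/7 = 3/7
r → q = 1/7 → 3/7 = 1
¬p ∧ (r → q) = 3/7 ∧ 1 = 3/7
¬(¬p ∧ (r → q)) = ¬3/7 = 4/7
¬(r ∧ q) ∧ ¬(¬p ∧ (r → q)) = 6/7 ∧ 4/7 = 4/7
¬(¬(r ∧ q) ∧ ¬(¬p ∧ (r → q))) = ¬4/7 = 3/7
¬¬(¬(r ∧ q) ∧ ¬(¬p ∧ (r → q))) = ¬3/7 = 4/7
¬¬((¬r → p) → ((q → ¬q) ∨ (q ∨ (p ∨ q)))) → ¬¬(¬(r ∧ q) ∧ ¬(¬p ∧ (r → q))) = 1 → 4/7 = 4/7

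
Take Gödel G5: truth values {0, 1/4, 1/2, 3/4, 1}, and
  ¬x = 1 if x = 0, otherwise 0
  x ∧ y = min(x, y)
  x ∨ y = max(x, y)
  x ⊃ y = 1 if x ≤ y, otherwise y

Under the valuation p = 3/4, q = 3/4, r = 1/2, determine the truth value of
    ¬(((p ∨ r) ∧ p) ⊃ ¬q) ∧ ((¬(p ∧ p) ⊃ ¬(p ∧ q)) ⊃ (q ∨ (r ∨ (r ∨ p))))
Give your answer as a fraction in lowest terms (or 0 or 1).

3/4

p ∨ r = 3/4 ∨ 1/2 = 3/4
(p ∨ r) ∧ p = 3/4 ∧ 3/4 = 3/4
¬q = ¬3/4 = 0
((p ∨ r) ∧ p) ⊃ ¬q = 3/4 ⊃ 0 = 0
¬(((p ∨ r) ∧ p) ⊃ ¬q) = ¬0 = 1
p ∧ p = 3/4 ∧ 3/4 = 3/4
¬(p ∧ p) = ¬3/4 = 0
p ∧ q = 3/4 ∧ 3/4 = 3/4
¬(p ∧ q) = ¬3/4 = 0
¬(p ∧ p) ⊃ ¬(p ∧ q) = 0 ⊃ 0 = 1
r ∨ p = 1/2 ∨ 3/4 = 3/4
r ∨ (r ∨ p) = 1/2 ∨ 3/4 = 3/4
q ∨ (r ∨ (r ∨ p)) = 3/4 ∨ 3/4 = 3/4
(¬(p ∧ p) ⊃ ¬(p ∧ q)) ⊃ (q ∨ (r ∨ (r ∨ p))) = 1 ⊃ 3/4 = 3/4
¬(((p ∨ r) ∧ p) ⊃ ¬q) ∧ ((¬(p ∧ p) ⊃ ¬(p ∧ q)) ⊃ (q ∨ (r ∨ (r ∨ p)))) = 1 ∧ 3/4 = 3/4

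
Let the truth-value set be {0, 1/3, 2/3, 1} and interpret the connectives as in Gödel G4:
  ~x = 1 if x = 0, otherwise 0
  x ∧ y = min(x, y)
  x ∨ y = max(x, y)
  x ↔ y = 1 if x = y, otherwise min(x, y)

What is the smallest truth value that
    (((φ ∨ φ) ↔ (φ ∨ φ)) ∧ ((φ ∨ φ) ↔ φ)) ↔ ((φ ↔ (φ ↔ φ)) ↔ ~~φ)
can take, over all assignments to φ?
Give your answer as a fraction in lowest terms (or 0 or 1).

Take φ = 1/3:
φ ∨ φ = 1/3 ∨ 1/3 = 1/3
φ ∨ φ = 1/3 ∨ 1/3 = 1/3
(φ ∨ φ) ↔ (φ ∨ φ) = 1/3 ↔ 1/3 = 1
φ ∨ φ = 1/3 ∨ 1/3 = 1/3
(φ ∨ φ) ↔ φ = 1/3 ↔ 1/3 = 1
((φ ∨ φ) ↔ (φ ∨ φ)) ∧ ((φ ∨ φ) ↔ φ) = 1 ∧ 1 = 1
φ ↔ φ = 1/3 ↔ 1/3 = 1
φ ↔ (φ ↔ φ) = 1/3 ↔ 1 = 1/3
~φ = ~1/3 = 0
~~φ = ~0 = 1
(φ ↔ (φ ↔ φ)) ↔ ~~φ = 1/3 ↔ 1 = 1/3
(((φ ∨ φ) ↔ (φ ∨ φ)) ∧ ((φ ∨ φ) ↔ φ)) ↔ ((φ ↔ (φ ↔ φ)) ↔ ~~φ) = 1 ↔ 1/3 = 1/3
No assignment yields a value below 1/3, so this is the minimum.

1/3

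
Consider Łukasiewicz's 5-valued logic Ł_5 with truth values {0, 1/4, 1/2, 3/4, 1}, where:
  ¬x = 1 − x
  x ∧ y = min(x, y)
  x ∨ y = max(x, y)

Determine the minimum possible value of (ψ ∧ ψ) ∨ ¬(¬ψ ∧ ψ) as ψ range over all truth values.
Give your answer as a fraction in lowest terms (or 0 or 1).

Take ψ = 1/2:
ψ ∧ ψ = 1/2 ∧ 1/2 = 1/2
¬ψ = ¬1/2 = 1/2
¬ψ ∧ ψ = 1/2 ∧ 1/2 = 1/2
¬(¬ψ ∧ ψ) = ¬1/2 = 1/2
(ψ ∧ ψ) ∨ ¬(¬ψ ∧ ψ) = 1/2 ∨ 1/2 = 1/2
No assignment yields a value below 1/2, so this is the minimum.

1/2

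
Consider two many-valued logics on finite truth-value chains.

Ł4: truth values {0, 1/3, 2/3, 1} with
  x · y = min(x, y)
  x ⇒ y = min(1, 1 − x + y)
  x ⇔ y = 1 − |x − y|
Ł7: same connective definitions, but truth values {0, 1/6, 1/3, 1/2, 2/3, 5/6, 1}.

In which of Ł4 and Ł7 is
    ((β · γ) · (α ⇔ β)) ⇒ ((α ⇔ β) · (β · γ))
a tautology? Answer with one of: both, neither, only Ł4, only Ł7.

In Ł4: every assignment gives 1 — tautology.
In Ł7: every assignment gives 1 — tautology.

both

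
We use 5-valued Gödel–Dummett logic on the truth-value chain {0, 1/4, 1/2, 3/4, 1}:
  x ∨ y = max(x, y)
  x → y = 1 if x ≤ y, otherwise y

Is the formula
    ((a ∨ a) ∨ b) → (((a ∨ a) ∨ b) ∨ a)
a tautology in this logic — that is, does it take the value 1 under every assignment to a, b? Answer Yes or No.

At a = 1/2, b = 0, for instance:
a ∨ a = 1/2 ∨ 1/2 = 1/2
(a ∨ a) ∨ b = 1/2 ∨ 0 = 1/2
((a ∨ a) ∨ b) ∨ a = 1/2 ∨ 1/2 = 1/2
((a ∨ a) ∨ b) → (((a ∨ a) ∨ b) ∨ a) = 1/2 → 1/2 = 1
and checking the remaining 24 assignments likewise gives ≥ 1 in every case.

Yes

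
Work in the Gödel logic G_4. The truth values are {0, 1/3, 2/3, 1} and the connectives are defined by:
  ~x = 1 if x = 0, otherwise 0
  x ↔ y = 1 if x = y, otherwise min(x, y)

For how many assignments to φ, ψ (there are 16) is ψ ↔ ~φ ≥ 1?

4

φ = 0, ψ = 0 ↦ 0  <
φ = 0, ψ = 1/3 ↦ 1/3  <
φ = 0, ψ = 2/3 ↦ 2/3  <
φ = 0, ψ = 1 ↦ 1  ≥
φ = 1/3, ψ = 0 ↦ 1  ≥
φ = 1/3, ψ = 1/3 ↦ 0  <
φ = 1/3, ψ = 2/3 ↦ 0  <
φ = 1/3, ψ = 1 ↦ 0  <
φ = 2/3, ψ = 0 ↦ 1  ≥
φ = 2/3, ψ = 1/3 ↦ 0  <
φ = 2/3, ψ = 2/3 ↦ 0  <
φ = 2/3, ψ = 1 ↦ 0  <
φ = 1, ψ = 0 ↦ 1  ≥
φ = 1, ψ = 1/3 ↦ 0  <
φ = 1, ψ = 2/3 ↦ 0  <
φ = 1, ψ = 1 ↦ 0  <
So 4 of the 16 assignments meet the threshold.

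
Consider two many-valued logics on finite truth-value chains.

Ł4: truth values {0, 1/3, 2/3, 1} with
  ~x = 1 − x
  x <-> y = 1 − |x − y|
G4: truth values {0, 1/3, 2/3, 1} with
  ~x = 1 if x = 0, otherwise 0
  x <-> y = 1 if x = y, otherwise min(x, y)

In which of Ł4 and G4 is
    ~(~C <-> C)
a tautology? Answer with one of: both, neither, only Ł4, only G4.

only G4

In Ł4: at C = 1/3 the value is 1/3 — not a tautology.
In G4: every assignment gives 1 — tautology.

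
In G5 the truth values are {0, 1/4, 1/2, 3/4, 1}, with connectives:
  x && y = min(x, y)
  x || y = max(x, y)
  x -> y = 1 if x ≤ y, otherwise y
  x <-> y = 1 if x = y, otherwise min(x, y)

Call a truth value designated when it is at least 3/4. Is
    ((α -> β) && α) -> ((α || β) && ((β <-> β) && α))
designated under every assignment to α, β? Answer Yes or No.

At α = 1/4, β = 3/4, for instance:
α -> β = 1/4 -> 3/4 = 1
(α -> β) && α = 1 && 1/4 = 1/4
α || β = 1/4 || 3/4 = 3/4
β <-> β = 3/4 <-> 3/4 = 1
(β <-> β) && α = 1 && 1/4 = 1/4
(α || β) && ((β <-> β) && α) = 3/4 && 1/4 = 1/4
((α -> β) && α) -> ((α || β) && ((β <-> β) && α)) = 1/4 -> 1/4 = 1
and checking the remaining 24 assignments likewise gives ≥ 3/4 in every case.

Yes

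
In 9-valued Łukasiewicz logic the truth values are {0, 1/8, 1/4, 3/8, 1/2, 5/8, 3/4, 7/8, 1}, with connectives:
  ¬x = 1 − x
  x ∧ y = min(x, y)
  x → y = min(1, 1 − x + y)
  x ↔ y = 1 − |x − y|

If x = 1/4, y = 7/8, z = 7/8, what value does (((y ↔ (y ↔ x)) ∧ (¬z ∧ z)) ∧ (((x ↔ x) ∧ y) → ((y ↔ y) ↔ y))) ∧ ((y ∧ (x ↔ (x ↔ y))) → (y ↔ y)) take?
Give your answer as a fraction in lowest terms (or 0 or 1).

1/8

y ↔ x = 7/8 ↔ 1/4 = 3/8
y ↔ (y ↔ x) = 7/8 ↔ 3/8 = 1/2
¬z = ¬7/8 = 1/8
¬z ∧ z = 1/8 ∧ 7/8 = 1/8
(y ↔ (y ↔ x)) ∧ (¬z ∧ z) = 1/2 ∧ 1/8 = 1/8
x ↔ x = 1/4 ↔ 1/4 = 1
(x ↔ x) ∧ y = 1 ∧ 7/8 = 7/8
y ↔ y = 7/8 ↔ 7/8 = 1
(y ↔ y) ↔ y = 1 ↔ 7/8 = 7/8
((x ↔ x) ∧ y) → ((y ↔ y) ↔ y) = 7/8 → 7/8 = 1
((y ↔ (y ↔ x)) ∧ (¬z ∧ z)) ∧ (((x ↔ x) ∧ y) → ((y ↔ y) ↔ y)) = 1/8 ∧ 1 = 1/8
x ↔ y = 1/4 ↔ 7/8 = 3/8
x ↔ (x ↔ y) = 1/4 ↔ 3/8 = 7/8
y ∧ (x ↔ (x ↔ y)) = 7/8 ∧ 7/8 = 7/8
y ↔ y = 7/8 ↔ 7/8 = 1
(y ∧ (x ↔ (x ↔ y))) → (y ↔ y) = 7/8 → 1 = 1
(((y ↔ (y ↔ x)) ∧ (¬z ∧ z)) ∧ (((x ↔ x) ∧ y) → ((y ↔ y) ↔ y))) ∧ ((y ∧ (x ↔ (x ↔ y))) → (y ↔ y)) = 1/8 ∧ 1 = 1/8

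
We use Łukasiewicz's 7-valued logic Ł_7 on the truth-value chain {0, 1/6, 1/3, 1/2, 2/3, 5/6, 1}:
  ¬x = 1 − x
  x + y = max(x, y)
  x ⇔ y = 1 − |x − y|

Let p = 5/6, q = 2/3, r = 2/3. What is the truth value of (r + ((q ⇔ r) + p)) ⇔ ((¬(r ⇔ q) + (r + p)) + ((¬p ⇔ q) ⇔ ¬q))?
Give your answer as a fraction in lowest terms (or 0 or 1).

q ⇔ r = 2/3 ⇔ 2/3 = 1
(q ⇔ r) + p = 1 + 5/6 = 1
r + ((q ⇔ r) + p) = 2/3 + 1 = 1
r ⇔ q = 2/3 ⇔ 2/3 = 1
¬(r ⇔ q) = ¬1 = 0
r + p = 2/3 + 5/6 = 5/6
¬(r ⇔ q) + (r + p) = 0 + 5/6 = 5/6
¬p = ¬5/6 = 1/6
¬p ⇔ q = 1/6 ⇔ 2/3 = 1/2
¬q = ¬2/3 = 1/3
(¬p ⇔ q) ⇔ ¬q = 1/2 ⇔ 1/3 = 5/6
(¬(r ⇔ q) + (r + p)) + ((¬p ⇔ q) ⇔ ¬q) = 5/6 + 5/6 = 5/6
(r + ((q ⇔ r) + p)) ⇔ ((¬(r ⇔ q) + (r + p)) + ((¬p ⇔ q) ⇔ ¬q)) = 1 ⇔ 5/6 = 5/6

5/6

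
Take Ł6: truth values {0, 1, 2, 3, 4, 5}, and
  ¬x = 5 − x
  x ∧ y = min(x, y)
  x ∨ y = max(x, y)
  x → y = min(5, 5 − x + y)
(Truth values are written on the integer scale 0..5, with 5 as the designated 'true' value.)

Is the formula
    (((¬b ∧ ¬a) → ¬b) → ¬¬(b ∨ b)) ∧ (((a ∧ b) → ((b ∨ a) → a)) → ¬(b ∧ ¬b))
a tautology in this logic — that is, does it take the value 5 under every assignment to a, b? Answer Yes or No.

No

Counterexample: take a = 0, b = 0.
¬b = ¬0 = 5
¬a = ¬0 = 5
¬b ∧ ¬a = 5 ∧ 5 = 5
¬b = ¬0 = 5
(¬b ∧ ¬a) → ¬b = 5 → 5 = 5
b ∨ b = 0 ∨ 0 = 0
¬(b ∨ b) = ¬0 = 5
¬¬(b ∨ b) = ¬5 = 0
((¬b ∧ ¬a) → ¬b) → ¬¬(b ∨ b) = 5 → 0 = 0
a ∧ b = 0 ∧ 0 = 0
b ∨ a = 0 ∨ 0 = 0
(b ∨ a) → a = 0 → 0 = 5
(a ∧ b) → ((b ∨ a) → a) = 0 → 5 = 5
¬b = ¬0 = 5
b ∧ ¬b = 0 ∧ 5 = 0
¬(b ∧ ¬b) = ¬0 = 5
((a ∧ b) → ((b ∨ a) → a)) → ¬(b ∧ ¬b) = 5 → 5 = 5
(((¬b ∧ ¬a) → ¬b) → ¬¬(b ∨ b)) ∧ (((a ∧ b) → ((b ∨ a) → a)) → ¬(b ∧ ¬b)) = 0 ∧ 5 = 0
This gives 0 ≠ 5.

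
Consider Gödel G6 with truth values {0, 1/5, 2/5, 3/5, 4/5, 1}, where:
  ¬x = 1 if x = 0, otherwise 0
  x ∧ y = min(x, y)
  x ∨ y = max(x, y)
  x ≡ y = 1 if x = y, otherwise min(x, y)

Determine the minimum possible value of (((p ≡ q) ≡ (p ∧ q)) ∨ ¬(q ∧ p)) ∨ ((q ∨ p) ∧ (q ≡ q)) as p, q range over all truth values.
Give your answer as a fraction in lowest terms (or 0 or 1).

Take p = 1/5, q = 1/5:
p ≡ q = 1/5 ≡ 1/5 = 1
p ∧ q = 1/5 ∧ 1/5 = 1/5
(p ≡ q) ≡ (p ∧ q) = 1 ≡ 1/5 = 1/5
q ∧ p = 1/5 ∧ 1/5 = 1/5
¬(q ∧ p) = ¬1/5 = 0
((p ≡ q) ≡ (p ∧ q)) ∨ ¬(q ∧ p) = 1/5 ∨ 0 = 1/5
q ∨ p = 1/5 ∨ 1/5 = 1/5
q ≡ q = 1/5 ≡ 1/5 = 1
(q ∨ p) ∧ (q ≡ q) = 1/5 ∧ 1 = 1/5
(((p ≡ q) ≡ (p ∧ q)) ∨ ¬(q ∧ p)) ∨ ((q ∨ p) ∧ (q ≡ q)) = 1/5 ∨ 1/5 = 1/5
No assignment yields a value below 1/5, so this is the minimum.

1/5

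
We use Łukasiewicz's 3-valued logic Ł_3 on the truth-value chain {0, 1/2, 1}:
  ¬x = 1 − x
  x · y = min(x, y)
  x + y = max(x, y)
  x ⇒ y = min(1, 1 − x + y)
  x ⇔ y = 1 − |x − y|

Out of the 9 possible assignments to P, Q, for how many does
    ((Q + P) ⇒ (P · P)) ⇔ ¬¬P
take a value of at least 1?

5

P = 0, Q = 0 ↦ 0  <
P = 0, Q = 1/2 ↦ 1/2  <
P = 0, Q = 1 ↦ 1  ≥
P = 1/2, Q = 0 ↦ 1/2  <
P = 1/2, Q = 1/2 ↦ 1/2  <
P = 1/2, Q = 1 ↦ 1  ≥
P = 1, Q = 0 ↦ 1  ≥
P = 1, Q = 1/2 ↦ 1  ≥
P = 1, Q = 1 ↦ 1  ≥
So 5 of the 9 assignments meet the threshold.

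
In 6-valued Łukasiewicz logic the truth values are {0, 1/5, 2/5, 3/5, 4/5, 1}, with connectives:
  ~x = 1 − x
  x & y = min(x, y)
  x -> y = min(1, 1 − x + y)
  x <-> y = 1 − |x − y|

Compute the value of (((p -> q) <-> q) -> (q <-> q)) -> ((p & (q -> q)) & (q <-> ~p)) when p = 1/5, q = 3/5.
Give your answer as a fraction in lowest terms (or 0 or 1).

p -> q = 1/5 -> 3/5 = 1
(p -> q) <-> q = 1 <-> 3/5 = 3/5
q <-> q = 3/5 <-> 3/5 = 1
((p -> q) <-> q) -> (q <-> q) = 3/5 -> 1 = 1
q -> q = 3/5 -> 3/5 = 1
p & (q -> q) = 1/5 & 1 = 1/5
~p = ~1/5 = 4/5
q <-> ~p = 3/5 <-> 4/5 = 4/5
(p & (q -> q)) & (q <-> ~p) = 1/5 & 4/5 = 1/5
(((p -> q) <-> q) -> (q <-> q)) -> ((p & (q -> q)) & (q <-> ~p)) = 1 -> 1/5 = 1/5

1/5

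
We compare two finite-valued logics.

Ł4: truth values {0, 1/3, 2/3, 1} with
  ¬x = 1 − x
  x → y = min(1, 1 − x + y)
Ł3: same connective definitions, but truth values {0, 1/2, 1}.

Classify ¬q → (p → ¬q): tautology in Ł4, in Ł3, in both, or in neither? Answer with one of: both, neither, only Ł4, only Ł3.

both

In Ł4: every assignment gives 1 — tautology.
In Ł3: every assignment gives 1 — tautology.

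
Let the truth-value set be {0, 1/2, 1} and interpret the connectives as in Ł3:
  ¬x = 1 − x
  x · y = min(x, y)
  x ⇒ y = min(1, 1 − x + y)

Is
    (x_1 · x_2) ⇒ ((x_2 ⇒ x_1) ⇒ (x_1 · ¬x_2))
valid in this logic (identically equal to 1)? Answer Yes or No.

Counterexample: take x_1 = 1, x_2 = 1.
x_1 · x_2 = 1 · 1 = 1
x_2 ⇒ x_1 = 1 ⇒ 1 = 1
¬x_2 = ¬1 = 0
x_1 · ¬x_2 = 1 · 0 = 0
(x_2 ⇒ x_1) ⇒ (x_1 · ¬x_2) = 1 ⇒ 0 = 0
(x_1 · x_2) ⇒ ((x_2 ⇒ x_1) ⇒ (x_1 · ¬x_2)) = 1 ⇒ 0 = 0
This gives 0 ≠ 1.

No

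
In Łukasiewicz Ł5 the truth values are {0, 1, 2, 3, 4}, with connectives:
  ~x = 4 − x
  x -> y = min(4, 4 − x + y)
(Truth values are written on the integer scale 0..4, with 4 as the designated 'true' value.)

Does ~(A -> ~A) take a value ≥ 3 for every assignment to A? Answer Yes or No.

No

Counterexample: take A = 0.
~A = ~0 = 4
A -> ~A = 0 -> 4 = 4
~(A -> ~A) = ~4 = 0
This gives 0, which is below 3.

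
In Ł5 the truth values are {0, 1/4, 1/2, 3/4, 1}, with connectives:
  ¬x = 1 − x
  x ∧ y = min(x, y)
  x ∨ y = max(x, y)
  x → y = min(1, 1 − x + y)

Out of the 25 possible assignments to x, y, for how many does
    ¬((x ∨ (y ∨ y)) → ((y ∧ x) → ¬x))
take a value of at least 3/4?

value 1: 1 assignment (counts)
value 3/4: 1 assignment (counts)
value 1/2: 2 assignments
value 1/4: 2 assignments
value 0: 19 assignments
So 2 of the 25 assignments meet the threshold.

2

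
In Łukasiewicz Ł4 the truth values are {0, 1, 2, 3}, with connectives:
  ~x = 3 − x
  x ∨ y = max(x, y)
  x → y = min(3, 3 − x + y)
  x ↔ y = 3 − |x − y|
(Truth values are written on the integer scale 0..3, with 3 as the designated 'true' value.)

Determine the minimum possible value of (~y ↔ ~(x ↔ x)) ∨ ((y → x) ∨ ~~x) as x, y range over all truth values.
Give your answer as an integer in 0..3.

Take x = 0, y = 1:
~y = ~1 = 2
x ↔ x = 0 ↔ 0 = 3
~(x ↔ x) = ~3 = 0
~y ↔ ~(x ↔ x) = 2 ↔ 0 = 1
y → x = 1 → 0 = 2
~x = ~0 = 3
~~x = ~3 = 0
(y → x) ∨ ~~x = 2 ∨ 0 = 2
(~y ↔ ~(x ↔ x)) ∨ ((y → x) ∨ ~~x) = 1 ∨ 2 = 2
No assignment yields a value below 2, so this is the minimum.

2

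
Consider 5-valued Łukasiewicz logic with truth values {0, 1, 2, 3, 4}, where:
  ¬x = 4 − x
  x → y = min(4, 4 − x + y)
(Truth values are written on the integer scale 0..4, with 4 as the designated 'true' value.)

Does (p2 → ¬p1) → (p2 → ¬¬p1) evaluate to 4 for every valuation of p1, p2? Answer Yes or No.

Counterexample: take p1 = 0, p2 = 1.
¬p1 = ¬0 = 4
p2 → ¬p1 = 1 → 4 = 4
¬p1 = ¬0 = 4
¬¬p1 = ¬4 = 0
p2 → ¬¬p1 = 1 → 0 = 3
(p2 → ¬p1) → (p2 → ¬¬p1) = 4 → 3 = 3
This gives 3 ≠ 4.

No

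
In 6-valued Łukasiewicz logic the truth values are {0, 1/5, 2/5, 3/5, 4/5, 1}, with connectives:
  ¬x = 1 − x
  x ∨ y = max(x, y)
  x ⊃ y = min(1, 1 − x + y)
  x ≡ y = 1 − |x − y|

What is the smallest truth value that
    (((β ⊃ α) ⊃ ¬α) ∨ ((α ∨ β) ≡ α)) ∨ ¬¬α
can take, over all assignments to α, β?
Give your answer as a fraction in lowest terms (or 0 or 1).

4/5

Take α = 2/5, β = 3/5:
β ⊃ α = 3/5 ⊃ 2/5 = 4/5
¬α = ¬2/5 = 3/5
(β ⊃ α) ⊃ ¬α = 4/5 ⊃ 3/5 = 4/5
α ∨ β = 2/5 ∨ 3/5 = 3/5
(α ∨ β) ≡ α = 3/5 ≡ 2/5 = 4/5
((β ⊃ α) ⊃ ¬α) ∨ ((α ∨ β) ≡ α) = 4/5 ∨ 4/5 = 4/5
¬α = ¬2/5 = 3/5
¬¬α = ¬3/5 = 2/5
(((β ⊃ α) ⊃ ¬α) ∨ ((α ∨ β) ≡ α)) ∨ ¬¬α = 4/5 ∨ 2/5 = 4/5
No assignment yields a value below 4/5, so this is the minimum.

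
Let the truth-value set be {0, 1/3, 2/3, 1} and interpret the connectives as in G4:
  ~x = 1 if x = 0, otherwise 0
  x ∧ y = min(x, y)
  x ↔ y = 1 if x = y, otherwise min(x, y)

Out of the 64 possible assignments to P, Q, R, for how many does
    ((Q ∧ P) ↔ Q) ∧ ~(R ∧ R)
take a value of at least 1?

10

value 1: 10 assignments (counts)
value 2/3: 1 assignment
value 1/3: 2 assignments
value 0: 51 assignments
So 10 of the 64 assignments meet the threshold.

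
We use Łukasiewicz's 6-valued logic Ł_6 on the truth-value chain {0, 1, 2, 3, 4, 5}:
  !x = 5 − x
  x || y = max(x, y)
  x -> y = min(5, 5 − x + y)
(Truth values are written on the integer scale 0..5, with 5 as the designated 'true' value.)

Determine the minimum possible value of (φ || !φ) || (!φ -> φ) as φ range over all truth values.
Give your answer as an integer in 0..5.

4

Take φ = 1:
!φ = !1 = 4
φ || !φ = 1 || 4 = 4
!φ = !1 = 4
!φ -> φ = 4 -> 1 = 2
(φ || !φ) || (!φ -> φ) = 4 || 2 = 4
No assignment yields a value below 4, so this is the minimum.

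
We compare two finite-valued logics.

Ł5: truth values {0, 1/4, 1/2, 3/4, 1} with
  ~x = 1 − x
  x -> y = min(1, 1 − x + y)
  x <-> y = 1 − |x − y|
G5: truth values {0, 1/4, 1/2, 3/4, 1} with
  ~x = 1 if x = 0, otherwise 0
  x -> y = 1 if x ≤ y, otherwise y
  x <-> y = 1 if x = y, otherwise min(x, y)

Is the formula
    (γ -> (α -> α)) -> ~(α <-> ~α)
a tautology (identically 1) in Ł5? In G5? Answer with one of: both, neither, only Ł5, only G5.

In Ł5: at α = 1/4, γ = 0 the value is 1/2 — not a tautology.
In G5: every assignment gives 1 — tautology.

only G5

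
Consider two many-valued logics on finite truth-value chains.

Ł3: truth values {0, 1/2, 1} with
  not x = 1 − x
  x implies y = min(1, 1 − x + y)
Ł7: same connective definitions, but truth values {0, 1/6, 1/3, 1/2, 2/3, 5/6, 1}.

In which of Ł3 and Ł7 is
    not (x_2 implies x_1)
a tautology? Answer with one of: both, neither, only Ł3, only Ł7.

In Ł3: at x_1 = 0, x_2 = 0 the value is 0 — not a tautology.
In Ł7: at x_1 = 0, x_2 = 0 the value is 0 — not a tautology.

neither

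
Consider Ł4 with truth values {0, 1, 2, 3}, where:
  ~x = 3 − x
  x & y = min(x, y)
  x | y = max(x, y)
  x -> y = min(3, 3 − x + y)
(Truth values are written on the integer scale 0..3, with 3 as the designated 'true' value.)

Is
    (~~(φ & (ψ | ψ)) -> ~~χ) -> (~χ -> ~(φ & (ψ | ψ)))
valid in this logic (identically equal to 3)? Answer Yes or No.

Yes

At φ = 1, ψ = 1, χ = 3, for instance:
ψ | ψ = 1 | 1 = 1
φ & (ψ | ψ) = 1 & 1 = 1
~(φ & (ψ | ψ)) = ~1 = 2
~~(φ & (ψ | ψ)) = ~2 = 1
~χ = ~3 = 0
~~χ = ~0 = 3
~~(φ & (ψ | ψ)) -> ~~χ = 1 -> 3 = 3
~χ -> ~(φ & (ψ | ψ)) = 0 -> 2 = 3
(~~(φ & (ψ | ψ)) -> ~~χ) -> (~χ -> ~(φ & (ψ | ψ))) = 3 -> 3 = 3
and checking the remaining 63 assignments likewise gives ≥ 3 in every case.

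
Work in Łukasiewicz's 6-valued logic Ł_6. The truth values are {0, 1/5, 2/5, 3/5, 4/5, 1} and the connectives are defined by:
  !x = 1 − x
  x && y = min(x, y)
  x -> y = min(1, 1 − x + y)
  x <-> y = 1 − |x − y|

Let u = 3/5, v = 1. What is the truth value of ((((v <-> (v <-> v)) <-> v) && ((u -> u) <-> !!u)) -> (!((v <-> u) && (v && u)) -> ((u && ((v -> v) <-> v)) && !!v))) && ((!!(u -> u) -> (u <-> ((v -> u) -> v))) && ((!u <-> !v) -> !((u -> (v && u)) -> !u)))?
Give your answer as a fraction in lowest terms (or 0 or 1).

3/5

v <-> v = 1 <-> 1 = 1
v <-> (v <-> v) = 1 <-> 1 = 1
(v <-> (v <-> v)) <-> v = 1 <-> 1 = 1
u -> u = 3/5 -> 3/5 = 1
!u = !3/5 = 2/5
!!u = !2/5 = 3/5
(u -> u) <-> !!u = 1 <-> 3/5 = 3/5
((v <-> (v <-> v)) <-> v) && ((u -> u) <-> !!u) = 1 && 3/5 = 3/5
v <-> u = 1 <-> 3/5 = 3/5
v && u = 1 && 3/5 = 3/5
(v <-> u) && (v && u) = 3/5 && 3/5 = 3/5
!((v <-> u) && (v && u)) = !3/5 = 2/5
v -> v = 1 -> 1 = 1
(v -> v) <-> v = 1 <-> 1 = 1
u && ((v -> v) <-> v) = 3/5 && 1 = 3/5
!v = !1 = 0
!!v = !0 = 1
(u && ((v -> v) <-> v)) && !!v = 3/5 && 1 = 3/5
!((v <-> u) && (v && u)) -> ((u && ((v -> v) <-> v)) && !!v) = 2/5 -> 3/5 = 1
(((v <-> (v <-> v)) <-> v) && ((u -> u) <-> !!u)) -> (!((v <-> u) && (v && u)) -> ((u && ((v -> v) <-> v)) && !!v)) = 3/5 -> 1 = 1
u -> u = 3/5 -> 3/5 = 1
!(u -> u) = !1 = 0
!!(u -> u) = !0 = 1
v -> u = 1 -> 3/5 = 3/5
(v -> u) -> v = 3/5 -> 1 = 1
u <-> ((v -> u) -> v) = 3/5 <-> 1 = 3/5
!!(u -> u) -> (u <-> ((v -> u) -> v)) = 1 -> 3/5 = 3/5
!u = !3/5 = 2/5
!v = !1 = 0
!u <-> !v = 2/5 <-> 0 = 3/5
v && u = 1 && 3/5 = 3/5
u -> (v && u) = 3/5 -> 3/5 = 1
!u = !3/5 = 2/5
(u -> (v && u)) -> !u = 1 -> 2/5 = 2/5
!((u -> (v && u)) -> !u) = !2/5 = 3/5
(!u <-> !v) -> !((u -> (v && u)) -> !u) = 3/5 -> 3/5 = 1
(!!(u -> u) -> (u <-> ((v -> u) -> v))) && ((!u <-> !v) -> !((u -> (v && u)) -> !u)) = 3/5 && 1 = 3/5
((((v <-> (v <-> v)) <-> v) && ((u -> u) <-> !!u)) -> (!((v <-> u) && (v && u)) -> ((u && ((v -> v) <-> v)) && !!v))) && ((!!(u -> u) -> (u <-> ((v -> u) -> v))) && ((!u <-> !v) -> !((u -> (v && u)) -> !u))) = 1 && 3/5 = 3/5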